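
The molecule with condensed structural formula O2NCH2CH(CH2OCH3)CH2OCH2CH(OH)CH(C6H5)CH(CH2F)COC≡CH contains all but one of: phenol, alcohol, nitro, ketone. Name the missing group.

phenol

ketone: present (CO — –C(=O)– with carbon on both sides → ketone).
nitro: present (O2NCH2 — –NO2 on carbon → nitro group).
alcohol: present (CH(OH) — –OH on an sp³ carbon → alcohol (secondary)).
phenol: absent. In CH(OH), the –OH is on an sp³ carbon, not on an aromatic ring, so it is an alcohol.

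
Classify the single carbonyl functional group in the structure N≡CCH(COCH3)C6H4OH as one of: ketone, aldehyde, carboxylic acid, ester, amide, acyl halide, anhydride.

The carbonyl is in the CH(COCH3) segment: pendant –COCH3: carbonyl C bonded to two carbons → ketone.

ketone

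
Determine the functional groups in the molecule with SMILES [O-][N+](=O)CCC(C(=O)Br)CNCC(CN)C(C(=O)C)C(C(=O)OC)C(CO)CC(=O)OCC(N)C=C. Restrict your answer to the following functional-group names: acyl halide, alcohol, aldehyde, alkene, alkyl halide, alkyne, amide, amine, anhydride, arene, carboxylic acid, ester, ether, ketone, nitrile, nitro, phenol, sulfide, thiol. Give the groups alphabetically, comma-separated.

acyl halide, alcohol, alkene, amine, ester, ketone, nitro

Working along the chain:
  O2NCH2: –NO2 on carbon → nitro group.
  CH(COBr): pendant –C(=O)X: carbonyl C bonded to C and halogen → acyl halide.
  CH2NHCH2: C–N–C with sp³ carbons and no adjacent C=O → amine (secondary).
  CH(CH2NH2): pendant –CH2NH2: N on sp³ C, no adjacent C=O → amine.
  CH(COCH3): pendant –COCH3: carbonyl C bonded to two carbons → ketone.
  CH(COOCH3): pendant –COOCH3: carbonyl C bonded to C and –OCH3 → ester.
  CH(CH2OH): pendant –CH2OH on an sp³ backbone C → alcohol.
  CH2COOCH2: –C(=O)–O–C with C on the carbonyl side → ester.
  CH(NH2): –NH2 on an sp³ carbon with no adjacent C=O → amine.
  CH=CH2: C=C double bond → alkene.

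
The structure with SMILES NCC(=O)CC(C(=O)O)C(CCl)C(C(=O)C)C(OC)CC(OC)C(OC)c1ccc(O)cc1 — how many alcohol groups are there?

0

Working along the chain:
  H2NCH2: –NH2 on an sp³ carbon with no adjacent C=O → amine.
  CO: –C(=O)– with carbon on both sides → ketone.
  CH(COOH): pendant –COOH: carbonyl C bonded to C and –OH → carboxylic acid.
  CH(CH2Cl): pendant –CH2X: halogen on sp³ carbon → alkyl halide.
  CH(COCH3): pendant –COCH3: carbonyl C bonded to two carbons → ketone.
  CH(OCH3): pendant –OCH3: C–O–C with sp³ C, no adjacent C=O → ether.
  CH(OCH3): pendant –OCH3: C–O–C with sp³ C, no adjacent C=O → ether.
  CH(OCH3): pendant –OCH3: C–O–C with sp³ C, no adjacent C=O → ether.
  C6H4OH: –OH attached directly to an aromatic ring → phenol (not alcohol); the ring itself is an arene.
No segment is a alcohol: CO is ketone, not alcohol; CH(COOH) is carboxylic acid, not alcohol; CH(COCH3) is ketone, not alcohol. → 0.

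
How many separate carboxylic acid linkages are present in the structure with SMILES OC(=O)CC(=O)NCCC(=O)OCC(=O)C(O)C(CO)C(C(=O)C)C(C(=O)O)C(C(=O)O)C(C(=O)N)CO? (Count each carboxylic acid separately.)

–COOH: carbonyl C bonded to –OH and C → carboxylic acid (the –OH is not a separate alcohol).
–C(=O)–N– linkage → amide (the N is not an amine).
–C(=O)–O–C with C on the carbonyl side → ester.
–C(=O)– with carbon on both sides → ketone.
–OH on an sp³ carbon → alcohol (secondary).
pendant –CH2OH on an sp³ backbone C → alcohol.
pendant –COCH3: carbonyl C bonded to two carbons → ketone.
pendant –COOH: carbonyl C bonded to C and –OH → carboxylic acid.
pendant –COOH: carbonyl C bonded to C and –OH → carboxylic acid.
pendant –CONH2: carbonyl C bonded to C and N → amide.
–OH on an sp³ carbon → alcohol.
Carboxylic acid appears at: HOOC, CH(COOH), CH(COOH) → 3.

3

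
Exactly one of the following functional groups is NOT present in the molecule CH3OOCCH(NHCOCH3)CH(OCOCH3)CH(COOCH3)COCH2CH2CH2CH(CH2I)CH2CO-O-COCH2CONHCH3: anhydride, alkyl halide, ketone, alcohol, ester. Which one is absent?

alcohol

ketone: present (CO — –C(=O)– with carbon on both sides → ketone).
anhydride: present (CH2CO-O-COCH2 — two acyl groups sharing one oxygen, –C(=O)–O–C(=O)– → anhydride).
ester: present (CH3OOC — CH3O–C(=O)–: carbonyl C bonded to C and to –OCH3 → ester (not ketone + ether)).
alkyl halide: present (CH(CH2I) — pendant –CH2X: halogen on sp³ carbon → alkyl halide).
alcohol: no segment matches this pattern.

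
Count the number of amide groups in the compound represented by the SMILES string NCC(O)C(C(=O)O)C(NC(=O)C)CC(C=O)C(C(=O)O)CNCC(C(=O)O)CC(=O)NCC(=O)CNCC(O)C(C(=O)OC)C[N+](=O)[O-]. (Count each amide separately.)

2

Working along the chain:
  H2NCH2: –NH2 on an sp³ carbon with no adjacent C=O → amine.
  CH(OH): –OH on an sp³ carbon → alcohol (secondary).
  CH(COOH): pendant –COOH: carbonyl C bonded to C and –OH → carboxylic acid.
  CH(NHCOCH3): pendant –NHC(=O)CH3: N bonded to a carbonyl → amide (not amine).
  CH(CHO): pendant –CHO: carbonyl C bonded to C and H → aldehyde.
  CH(COOH): pendant –COOH: carbonyl C bonded to C and –OH → carboxylic acid.
  CH2NHCH2: C–N–C with sp³ carbons and no adjacent C=O → amine (secondary).
  CH(COOH): pendant –COOH: carbonyl C bonded to C and –OH → carboxylic acid.
  CH2CONHCH2: –C(=O)–N– linkage → amide (the N is not an amine).
  CO: –C(=O)– with carbon on both sides → ketone.
  CH2NHCH2: C–N–C with sp³ carbons and no adjacent C=O → amine (secondary).
  CH(OH): –OH on an sp³ carbon → alcohol (secondary).
  CH(COOCH3): pendant –COOCH3: carbonyl C bonded to C and –OCH3 → ester.
  CH2NO2: –NO2 on carbon → nitro group.
Amide appears at: CH(NHCOCH3), CH2CONHCH2 → 2.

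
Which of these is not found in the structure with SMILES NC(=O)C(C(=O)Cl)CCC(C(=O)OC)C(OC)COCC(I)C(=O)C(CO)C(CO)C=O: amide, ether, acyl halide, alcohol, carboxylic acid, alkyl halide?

amide: present (H2NCO — –C(=O)NH2: carbonyl C bonded to C and to N → amide (the N is not a separate amine)).
ether: present (CH(OCH3) — pendant –OCH3: C–O–C with sp³ C, no adjacent C=O → ether).
alcohol: present (CH(CH2OH) — pendant –CH2OH on an sp³ backbone C → alcohol).
alkyl halide: present (CH(I) — halogen on an sp³ carbon → alkyl halide).
acyl halide: present (CH(COCl) — pendant –C(=O)X: carbonyl C bonded to C and halogen → acyl halide).
carboxylic acid: absent. In CH(COOCH3), the acyl oxygen is bonded to carbon (–O–C), not to H, so this is an ester. In H2NCO, the carbonyl is bonded to nitrogen, not to –OH; that is an amide.

carboxylic acid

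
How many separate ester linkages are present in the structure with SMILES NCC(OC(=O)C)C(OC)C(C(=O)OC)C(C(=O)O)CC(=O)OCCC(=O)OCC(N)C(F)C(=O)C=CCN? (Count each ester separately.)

Taking each segment in turn:
  H2NCH2: –NH2 on an sp³ carbon with no adjacent C=O → amine.
  CH(OCOCH3): pendant –OC(=O)CH3: an acyloxy group → ester.
  CH(OCH3): pendant –OCH3: C–O–C with sp³ C, no adjacent C=O → ether.
  CH(COOCH3): pendant –COOCH3: carbonyl C bonded to C and –OCH3 → ester.
  CH(COOH): pendant –COOH: carbonyl C bonded to C and –OH → carboxylic acid.
  CH2COOCH2: –C(=O)–O–C with C on the carbonyl side → ester.
  CH2COOCH2: –C(=O)–O–C with C on the carbonyl side → ester.
  CH(NH2): –NH2 on an sp³ carbon with no adjacent C=O → amine.
  CH(F): halogen on an sp³ carbon → alkyl halide.
  CO: –C(=O)– with carbon on both sides → ketone.
  CH=CH: C=C double bond → alkene.
  CH2NH2: –NH2 on an sp³ carbon with no adjacent C=O → amine.
Ester appears at: CH(OCOCH3), CH(COOCH3), CH2COOCH2, CH2COOCH2 → 4.

4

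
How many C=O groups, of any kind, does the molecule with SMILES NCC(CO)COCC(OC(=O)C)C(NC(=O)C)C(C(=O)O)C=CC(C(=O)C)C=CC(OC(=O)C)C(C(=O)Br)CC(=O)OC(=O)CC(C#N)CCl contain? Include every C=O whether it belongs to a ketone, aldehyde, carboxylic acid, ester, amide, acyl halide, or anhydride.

8

CH(OCOCH3): ester, 1 C=O (running total 1).
CH(NHCOCH3): amide, 1 C=O (running total 2).
CH(COOH): carboxylic acid, 1 C=O (running total 3).
CH(COCH3): ketone, 1 C=O (running total 4).
CH(OCOCH3): ester, 1 C=O (running total 5).
CH(COBr): acyl halide, 1 C=O (running total 6).
CH2CO-O-COCH2: anhydride, 2 C=O (running total 8).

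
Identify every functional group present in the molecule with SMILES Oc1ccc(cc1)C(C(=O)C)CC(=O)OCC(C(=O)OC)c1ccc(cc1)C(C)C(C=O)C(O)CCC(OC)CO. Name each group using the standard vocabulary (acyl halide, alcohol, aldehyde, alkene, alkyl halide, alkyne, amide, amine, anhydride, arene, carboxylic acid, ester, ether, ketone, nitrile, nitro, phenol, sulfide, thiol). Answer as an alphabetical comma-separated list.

alcohol, aldehyde, arene, ester, ether, ketone, phenol

Working along the chain:
  HOC6H4: –OH attached directly to an aromatic ring → phenol (not alcohol); the ring itself is an arene.
  CH(COCH3): pendant –COCH3: carbonyl C bonded to two carbons → ketone.
  CH2COOCH2: –C(=O)–O–C with C on the carbonyl side → ester.
  CH(COOCH3): pendant –COOCH3: carbonyl C bonded to C and –OCH3 → ester.
  C6H4: para-disubstituted benzene ring → arene.
  CH(CHO): pendant –CHO: carbonyl C bonded to C and H → aldehyde.
  CH(OH): –OH on an sp³ carbon → alcohol (secondary).
  CH(OCH3): pendant –OCH3: C–O–C with sp³ C, no adjacent C=O → ether.
  CH2OH: –OH on an sp³ carbon → alcohol.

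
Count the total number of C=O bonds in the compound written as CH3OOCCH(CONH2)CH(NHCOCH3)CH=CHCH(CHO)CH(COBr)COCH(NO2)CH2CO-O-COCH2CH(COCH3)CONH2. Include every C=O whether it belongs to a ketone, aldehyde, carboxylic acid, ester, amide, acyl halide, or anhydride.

CH3OOC: ester, 1 C=O (running total 1).
CH(CONH2): amide, 1 C=O (running total 2).
CH(NHCOCH3): amide, 1 C=O (running total 3).
CH(CHO): aldehyde, 1 C=O (running total 4).
CH(COBr): acyl halide, 1 C=O (running total 5).
CO: ketone, 1 C=O (running total 6).
CH2CO-O-COCH2: anhydride, 2 C=O (running total 8).
CH(COCH3): ketone, 1 C=O (running total 9).
CONH2: amide, 1 C=O (running total 10).

10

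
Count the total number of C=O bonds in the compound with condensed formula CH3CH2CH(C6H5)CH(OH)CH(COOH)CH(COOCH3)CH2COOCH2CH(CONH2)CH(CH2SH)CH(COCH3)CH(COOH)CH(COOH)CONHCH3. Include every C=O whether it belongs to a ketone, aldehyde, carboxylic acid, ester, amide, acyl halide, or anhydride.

CH(COOH): carboxylic acid, 1 C=O (running total 1).
CH(COOCH3): ester, 1 C=O (running total 2).
CH2COOCH2: ester, 1 C=O (running total 3).
CH(CONH2): amide, 1 C=O (running total 4).
CH(COCH3): ketone, 1 C=O (running total 5).
CH(COOH): carboxylic acid, 1 C=O (running total 6).
CH(COOH): carboxylic acid, 1 C=O (running total 7).
CONHCH3: amide, 1 C=O (running total 8).

8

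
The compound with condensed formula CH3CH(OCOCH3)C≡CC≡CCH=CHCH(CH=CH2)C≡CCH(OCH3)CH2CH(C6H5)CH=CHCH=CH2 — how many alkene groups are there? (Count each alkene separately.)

4

pendant –OC(=O)CH3: an acyloxy group → ester.
C≡C triple bond → alkyne.
C≡C triple bond → alkyne.
C=C double bond → alkene.
pendant –CH=CH2: C=C double bond → alkene.
C≡C triple bond → alkyne.
pendant –OCH3: C–O–C with sp³ C, no adjacent C=O → ether.
pendant –C6H5: benzene ring → arene.
C=C double bond → alkene.
C=C double bond → alkene.
Alkene appears at: CH=CH, CH(CH=CH2), CH=CH, CH=CH2 → 4.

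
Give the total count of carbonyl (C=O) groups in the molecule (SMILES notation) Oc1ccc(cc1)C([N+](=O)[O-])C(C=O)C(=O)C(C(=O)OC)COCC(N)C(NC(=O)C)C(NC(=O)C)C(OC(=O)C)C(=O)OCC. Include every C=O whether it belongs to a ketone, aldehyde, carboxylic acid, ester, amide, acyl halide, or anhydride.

CH(CHO): aldehyde, 1 C=O (running total 1).
CO: ketone, 1 C=O (running total 2).
CH(COOCH3): ester, 1 C=O (running total 3).
CH(NHCOCH3): amide, 1 C=O (running total 4).
CH(NHCOCH3): amide, 1 C=O (running total 5).
CH(OCOCH3): ester, 1 C=O (running total 6).
COOCH2CH3: ester, 1 C=O (running total 7).

7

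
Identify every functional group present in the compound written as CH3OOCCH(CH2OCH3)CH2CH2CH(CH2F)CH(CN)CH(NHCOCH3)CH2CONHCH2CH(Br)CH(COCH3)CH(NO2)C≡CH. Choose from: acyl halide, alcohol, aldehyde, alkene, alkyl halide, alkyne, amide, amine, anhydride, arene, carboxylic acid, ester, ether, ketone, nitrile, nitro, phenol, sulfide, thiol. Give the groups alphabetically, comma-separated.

alkyl halide, alkyne, amide, ester, ether, ketone, nitrile, nitro

Working along the chain:
  CH3OOC: CH3O–C(=O)–: carbonyl C bonded to C and to –OCH3 → ester (not ketone + ether).
  CH(CH2OCH3): pendant –CH2OCH3: C–O–C linkage → ether.
  CH(CH2F): pendant –CH2X: halogen on sp³ carbon → alkyl halide.
  CH(CN): pendant –C≡N: nitrile.
  CH(NHCOCH3): pendant –NHC(=O)CH3: N bonded to a carbonyl → amide (not amine).
  CH2CONHCH2: –C(=O)–N– linkage → amide (the N is not an amine).
  CH(Br): halogen on an sp³ carbon → alkyl halide.
  CH(COCH3): pendant –COCH3: carbonyl C bonded to two carbons → ketone.
  CH(NO2): –NO2 on an sp³ carbon → nitro (the N=O is not a carbonyl).
  C≡CH: C≡C triple bond → alkyne.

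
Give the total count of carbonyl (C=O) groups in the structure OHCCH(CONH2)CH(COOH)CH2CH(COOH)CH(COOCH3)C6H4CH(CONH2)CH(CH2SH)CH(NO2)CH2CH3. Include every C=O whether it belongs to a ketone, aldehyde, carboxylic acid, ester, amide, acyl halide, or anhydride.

6

OHC: aldehyde, 1 C=O (running total 1).
CH(CONH2): amide, 1 C=O (running total 2).
CH(COOH): carboxylic acid, 1 C=O (running total 3).
CH(COOH): carboxylic acid, 1 C=O (running total 4).
CH(COOCH3): ester, 1 C=O (running total 5).
CH(CONH2): amide, 1 C=O (running total 6).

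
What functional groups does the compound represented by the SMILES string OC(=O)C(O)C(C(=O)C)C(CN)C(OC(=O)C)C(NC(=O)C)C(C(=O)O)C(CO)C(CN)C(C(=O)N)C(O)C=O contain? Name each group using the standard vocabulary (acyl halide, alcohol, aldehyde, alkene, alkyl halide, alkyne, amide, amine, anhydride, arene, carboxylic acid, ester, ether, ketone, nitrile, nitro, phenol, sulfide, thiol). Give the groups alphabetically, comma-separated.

alcohol, aldehyde, amide, amine, carboxylic acid, ester, ketone

Reading the structure from left to right:
  HOOC: –COOH: carbonyl C bonded to –OH and C → carboxylic acid (the –OH is not a separate alcohol).
  CH(OH): –OH on an sp³ carbon → alcohol (secondary).
  CH(COCH3): pendant –COCH3: carbonyl C bonded to two carbons → ketone.
  CH(CH2NH2): pendant –CH2NH2: N on sp³ C, no adjacent C=O → amine.
  CH(OCOCH3): pendant –OC(=O)CH3: an acyloxy group → ester.
  CH(NHCOCH3): pendant –NHC(=O)CH3: N bonded to a carbonyl → amide (not amine).
  CH(COOH): pendant –COOH: carbonyl C bonded to C and –OH → carboxylic acid.
  CH(CH2OH): pendant –CH2OH on an sp³ backbone C → alcohol.
  CH(CH2NH2): pendant –CH2NH2: N on sp³ C, no adjacent C=O → amine.
  CH(CONH2): pendant –CONH2: carbonyl C bonded to C and N → amide.
  CH(OH): –OH on an sp³ carbon → alcohol (secondary).
  CHO: terminal –CHO: carbonyl C bonded to H and C → aldehyde.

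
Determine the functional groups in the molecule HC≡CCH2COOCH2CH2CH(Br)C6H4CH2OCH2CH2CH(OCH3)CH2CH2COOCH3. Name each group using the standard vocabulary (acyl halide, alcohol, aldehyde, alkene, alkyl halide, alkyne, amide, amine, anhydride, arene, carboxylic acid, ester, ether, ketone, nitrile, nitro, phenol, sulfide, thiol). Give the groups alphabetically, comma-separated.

alkyl halide, alkyne, arene, ester, ether

Reading the structure from left to right:
  HC≡C: C≡C triple bond → alkyne.
  CH2COOCH2: –C(=O)–O–C with C on the carbonyl side → ester.
  CH(Br): halogen on an sp³ carbon → alkyl halide.
  C6H4: para-disubstituted benzene ring → arene.
  CH2OCH2: C–O–C with sp³ carbons on both sides and no adjacent C=O → ether.
  CH(OCH3): pendant –OCH3: C–O–C with sp³ C, no adjacent C=O → ether.
  COOCH3: –C(=O)OCH3: carbonyl C bonded to C and to –OCH3 → ester (not ketone + ether).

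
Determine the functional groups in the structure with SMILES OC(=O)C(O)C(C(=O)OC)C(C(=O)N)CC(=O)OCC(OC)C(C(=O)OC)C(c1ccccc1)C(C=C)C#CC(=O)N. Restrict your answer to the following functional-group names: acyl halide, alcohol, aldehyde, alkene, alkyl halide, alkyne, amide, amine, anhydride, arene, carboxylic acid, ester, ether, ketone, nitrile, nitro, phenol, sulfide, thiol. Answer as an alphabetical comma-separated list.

alcohol, alkene, alkyne, amide, arene, carboxylic acid, ester, ether

Working along the chain:
  HOOC: –COOH: carbonyl C bonded to –OH and C → carboxylic acid (the –OH is not a separate alcohol).
  CH(OH): –OH on an sp³ carbon → alcohol (secondary).
  CH(COOCH3): pendant –COOCH3: carbonyl C bonded to C and –OCH3 → ester.
  CH(CONH2): pendant –CONH2: carbonyl C bonded to C and N → amide.
  CH2COOCH2: –C(=O)–O–C with C on the carbonyl side → ester.
  CH(OCH3): pendant –OCH3: C–O–C with sp³ C, no adjacent C=O → ether.
  CH(COOCH3): pendant –COOCH3: carbonyl C bonded to C and –OCH3 → ester.
  CH(C6H5): pendant –C6H5: benzene ring → arene.
  CH(CH=CH2): pendant –CH=CH2: C=C double bond → alkene.
  C≡C: C≡C triple bond → alkyne.
  CONH2: –C(=O)NH2: carbonyl C bonded to C and to N → amide (the N is not a separate amine).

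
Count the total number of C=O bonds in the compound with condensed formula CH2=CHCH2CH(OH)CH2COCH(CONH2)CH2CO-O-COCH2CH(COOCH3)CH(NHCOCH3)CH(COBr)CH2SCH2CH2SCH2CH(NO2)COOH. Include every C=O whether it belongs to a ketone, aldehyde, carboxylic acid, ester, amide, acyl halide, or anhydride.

8

CO: ketone, 1 C=O (running total 1).
CH(CONH2): amide, 1 C=O (running total 2).
CH2CO-O-COCH2: anhydride, 2 C=O (running total 4).
CH(COOCH3): ester, 1 C=O (running total 5).
CH(NHCOCH3): amide, 1 C=O (running total 6).
CH(COBr): acyl halide, 1 C=O (running total 7).
COOH: carboxylic acid, 1 C=O (running total 8).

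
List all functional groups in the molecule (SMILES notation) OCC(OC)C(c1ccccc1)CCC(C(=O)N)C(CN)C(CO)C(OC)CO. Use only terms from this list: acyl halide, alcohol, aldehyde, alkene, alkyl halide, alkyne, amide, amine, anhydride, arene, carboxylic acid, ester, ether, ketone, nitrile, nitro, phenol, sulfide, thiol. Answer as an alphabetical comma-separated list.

alcohol, amide, amine, arene, ether

HO– on an sp³ carbon → alcohol.
pendant –OCH3: C–O–C with sp³ C, no adjacent C=O → ether.
pendant –C6H5: benzene ring → arene.
pendant –CONH2: carbonyl C bonded to C and N → amide.
pendant –CH2NH2: N on sp³ C, no adjacent C=O → amine.
pendant –CH2OH on an sp³ backbone C → alcohol.
pendant –OCH3: C–O–C with sp³ C, no adjacent C=O → ether.
–OH on an sp³ carbon → alcohol.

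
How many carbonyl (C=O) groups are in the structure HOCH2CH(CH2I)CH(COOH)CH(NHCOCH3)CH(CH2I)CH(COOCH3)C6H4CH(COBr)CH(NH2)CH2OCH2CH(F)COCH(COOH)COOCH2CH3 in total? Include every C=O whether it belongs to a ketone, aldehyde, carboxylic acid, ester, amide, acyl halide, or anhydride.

7

CH(COOH): carboxylic acid, 1 C=O (running total 1).
CH(NHCOCH3): amide, 1 C=O (running total 2).
CH(COOCH3): ester, 1 C=O (running total 3).
CH(COBr): acyl halide, 1 C=O (running total 4).
CO: ketone, 1 C=O (running total 5).
CH(COOH): carboxylic acid, 1 C=O (running total 6).
COOCH2CH3: ester, 1 C=O (running total 7).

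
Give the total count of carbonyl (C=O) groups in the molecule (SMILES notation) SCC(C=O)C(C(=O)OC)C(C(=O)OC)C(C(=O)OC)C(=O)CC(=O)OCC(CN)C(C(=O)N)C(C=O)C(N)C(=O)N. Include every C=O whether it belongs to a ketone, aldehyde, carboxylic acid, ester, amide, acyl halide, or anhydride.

CH(CHO): aldehyde, 1 C=O (running total 1).
CH(COOCH3): ester, 1 C=O (running total 2).
CH(COOCH3): ester, 1 C=O (running total 3).
CH(COOCH3): ester, 1 C=O (running total 4).
CO: ketone, 1 C=O (running total 5).
CH2COOCH2: ester, 1 C=O (running total 6).
CH(CONH2): amide, 1 C=O (running total 7).
CH(CHO): aldehyde, 1 C=O (running total 8).
CONH2: amide, 1 C=O (running total 9).

9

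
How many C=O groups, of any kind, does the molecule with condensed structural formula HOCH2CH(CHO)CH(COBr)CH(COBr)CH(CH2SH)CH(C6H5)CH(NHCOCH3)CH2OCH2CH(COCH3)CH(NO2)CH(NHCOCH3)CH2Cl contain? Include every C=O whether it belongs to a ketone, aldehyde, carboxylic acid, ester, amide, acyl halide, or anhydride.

6

CH(CHO): aldehyde, 1 C=O (running total 1).
CH(COBr): acyl halide, 1 C=O (running total 2).
CH(COBr): acyl halide, 1 C=O (running total 3).
CH(NHCOCH3): amide, 1 C=O (running total 4).
CH(COCH3): ketone, 1 C=O (running total 5).
CH(NHCOCH3): amide, 1 C=O (running total 6).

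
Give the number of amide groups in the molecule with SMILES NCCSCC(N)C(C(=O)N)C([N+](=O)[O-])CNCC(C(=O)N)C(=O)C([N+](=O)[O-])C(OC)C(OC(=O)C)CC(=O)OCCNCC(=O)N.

–NH2 on an sp³ carbon with no adjacent C=O → amine.
C–S–C linkage → sulfide (thioether).
–NH2 on an sp³ carbon with no adjacent C=O → amine.
pendant –CONH2: carbonyl C bonded to C and N → amide.
–NO2 on an sp³ carbon → nitro (the N=O is not a carbonyl).
C–N–C with sp³ carbons and no adjacent C=O → amine (secondary).
pendant –CONH2: carbonyl C bonded to C and N → amide.
–C(=O)– with carbon on both sides → ketone.
–NO2 on an sp³ carbon → nitro (the N=O is not a carbonyl).
pendant –OCH3: C–O–C with sp³ C, no adjacent C=O → ether.
pendant –OC(=O)CH3: an acyloxy group → ester.
–C(=O)–O–C with C on the carbonyl side → ester.
C–N–C with sp³ carbons and no adjacent C=O → amine (secondary).
–C(=O)NH2: carbonyl C bonded to C and to N → amide (the N is not a separate amine).
Amide appears at: CH(CONH2), CH(CONH2), CONH2 → 3.

3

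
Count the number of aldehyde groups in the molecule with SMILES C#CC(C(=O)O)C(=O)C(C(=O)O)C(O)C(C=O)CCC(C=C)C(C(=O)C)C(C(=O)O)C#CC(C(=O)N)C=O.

Taking each segment in turn:
  HC≡C: C≡C triple bond → alkyne.
  CH(COOH): pendant –COOH: carbonyl C bonded to C and –OH → carboxylic acid.
  CO: –C(=O)– with carbon on both sides → ketone.
  CH(COOH): pendant –COOH: carbonyl C bonded to C and –OH → carboxylic acid.
  CH(OH): –OH on an sp³ carbon → alcohol (secondary).
  CH(CHO): pendant –CHO: carbonyl C bonded to C and H → aldehyde.
  CH(CH=CH2): pendant –CH=CH2: C=C double bond → alkene.
  CH(COCH3): pendant –COCH3: carbonyl C bonded to two carbons → ketone.
  CH(COOH): pendant –COOH: carbonyl C bonded to C and –OH → carboxylic acid.
  C≡C: C≡C triple bond → alkyne.
  CH(CONH2): pendant –CONH2: carbonyl C bonded to C and N → amide.
  CHO: terminal –CHO: carbonyl C bonded to H and C → aldehyde.
Aldehyde appears at: CH(CHO), CHO → 2.

2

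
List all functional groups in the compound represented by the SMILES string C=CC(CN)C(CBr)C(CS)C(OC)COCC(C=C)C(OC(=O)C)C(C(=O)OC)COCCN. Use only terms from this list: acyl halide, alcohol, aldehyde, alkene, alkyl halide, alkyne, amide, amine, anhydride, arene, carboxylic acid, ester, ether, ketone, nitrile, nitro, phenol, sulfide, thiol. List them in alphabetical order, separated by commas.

alkene, alkyl halide, amine, ester, ether, thiol

Working along the chain:
  CH2=CH: C=C double bond → alkene.
  CH(CH2NH2): pendant –CH2NH2: N on sp³ C, no adjacent C=O → amine.
  CH(CH2Br): pendant –CH2X: halogen on sp³ carbon → alkyl halide.
  CH(CH2SH): pendant –CH2SH → thiol.
  CH(OCH3): pendant –OCH3: C–O–C with sp³ C, no adjacent C=O → ether.
  CH2OCH2: C–O–C with sp³ carbons on both sides and no adjacent C=O → ether.
  CH(CH=CH2): pendant –CH=CH2: C=C double bond → alkene.
  CH(OCOCH3): pendant –OC(=O)CH3: an acyloxy group → ester.
  CH(COOCH3): pendant –COOCH3: carbonyl C bonded to C and –OCH3 → ester.
  CH2OCH2: C–O–C with sp³ carbons on both sides and no adjacent C=O → ether.
  CH2NH2: –NH2 on an sp³ carbon with no adjacent C=O → amine.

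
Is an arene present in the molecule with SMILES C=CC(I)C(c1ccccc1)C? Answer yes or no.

yes

C=C double bond → alkene.
halogen on an sp³ carbon → alkyl halide.
pendant –C6H5: benzene ring → arene.
The CH(C6H5) segment supplies the arene: pendant –C6H5: benzene ring → arene.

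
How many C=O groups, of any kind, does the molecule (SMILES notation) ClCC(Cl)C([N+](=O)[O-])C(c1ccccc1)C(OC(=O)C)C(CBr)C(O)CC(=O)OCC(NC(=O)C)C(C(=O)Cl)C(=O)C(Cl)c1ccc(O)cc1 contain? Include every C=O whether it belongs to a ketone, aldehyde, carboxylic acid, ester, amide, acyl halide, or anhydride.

5

CH(OCOCH3): ester, 1 C=O (running total 1).
CH2COOCH2: ester, 1 C=O (running total 2).
CH(NHCOCH3): amide, 1 C=O (running total 3).
CH(COCl): acyl halide, 1 C=O (running total 4).
CO: ketone, 1 C=O (running total 5).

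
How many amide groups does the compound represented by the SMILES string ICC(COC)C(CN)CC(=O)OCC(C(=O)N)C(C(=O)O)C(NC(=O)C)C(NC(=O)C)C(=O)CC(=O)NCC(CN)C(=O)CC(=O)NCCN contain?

5

halogen on an sp³ carbon → alkyl halide.
pendant –CH2OCH3: C–O–C linkage → ether.
pendant –CH2NH2: N on sp³ C, no adjacent C=O → amine.
–C(=O)–O–C with C on the carbonyl side → ester.
pendant –CONH2: carbonyl C bonded to C and N → amide.
pendant –COOH: carbonyl C bonded to C and –OH → carboxylic acid.
pendant –NHC(=O)CH3: N bonded to a carbonyl → amide (not amine).
pendant –NHC(=O)CH3: N bonded to a carbonyl → amide (not amine).
–C(=O)– with carbon on both sides → ketone.
–C(=O)–N– linkage → amide (the N is not an amine).
pendant –CH2NH2: N on sp³ C, no adjacent C=O → amine.
–C(=O)– with carbon on both sides → ketone.
–C(=O)–N– linkage → amide (the N is not an amine).
–NH2 on an sp³ carbon with no adjacent C=O → amine.
Amide appears at: CH(CONH2), CH(NHCOCH3), CH(NHCOCH3), CH2CONHCH2, CH2CONHCH2 → 5.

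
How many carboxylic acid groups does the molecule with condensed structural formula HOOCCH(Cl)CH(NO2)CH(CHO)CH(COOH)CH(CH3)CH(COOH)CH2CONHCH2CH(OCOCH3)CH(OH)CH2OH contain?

3

Reading the structure from left to right:
  HOOC: –COOH: carbonyl C bonded to –OH and C → carboxylic acid (the –OH is not a separate alcohol).
  CH(Cl): halogen on an sp³ carbon → alkyl halide.
  CH(NO2): –NO2 on an sp³ carbon → nitro (the N=O is not a carbonyl).
  CH(CHO): pendant –CHO: carbonyl C bonded to C and H → aldehyde.
  CH(COOH): pendant –COOH: carbonyl C bonded to C and –OH → carboxylic acid.
  CH(COOH): pendant –COOH: carbonyl C bonded to C and –OH → carboxylic acid.
  CH2CONHCH2: –C(=O)–N– linkage → amide (the N is not an amine).
  CH(OCOCH3): pendant –OC(=O)CH3: an acyloxy group → ester.
  CH(OH): –OH on an sp³ carbon → alcohol (secondary).
  CH2OH: –OH on an sp³ carbon → alcohol.
Carboxylic acid appears at: HOOC, CH(COOH), CH(COOH) → 3.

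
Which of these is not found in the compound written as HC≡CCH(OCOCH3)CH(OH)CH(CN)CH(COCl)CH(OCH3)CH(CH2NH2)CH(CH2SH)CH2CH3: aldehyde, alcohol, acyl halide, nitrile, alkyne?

alkyne: present (HC≡C — C≡C triple bond → alkyne).
acyl halide: present (CH(COCl) — pendant –C(=O)X: carbonyl C bonded to C and halogen → acyl halide).
alcohol: present (CH(OH) — –OH on an sp³ carbon → alcohol (secondary)).
nitrile: present (CH(CN) — pendant –C≡N: nitrile).
aldehyde: no segment matches this pattern.

aldehyde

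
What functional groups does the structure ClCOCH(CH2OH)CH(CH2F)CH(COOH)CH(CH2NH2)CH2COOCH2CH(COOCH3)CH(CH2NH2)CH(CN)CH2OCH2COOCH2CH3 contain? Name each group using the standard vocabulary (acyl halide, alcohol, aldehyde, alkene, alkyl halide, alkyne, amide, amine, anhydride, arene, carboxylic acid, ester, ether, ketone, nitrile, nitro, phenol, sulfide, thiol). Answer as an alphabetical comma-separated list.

acyl halide, alcohol, alkyl halide, amine, carboxylic acid, ester, ether, nitrile

–C(=O)Cl: carbonyl C bonded to C and to a halogen → acyl halide (not alkyl halide).
pendant –CH2OH on an sp³ backbone C → alcohol.
pendant –CH2X: halogen on sp³ carbon → alkyl halide.
pendant –COOH: carbonyl C bonded to C and –OH → carboxylic acid.
pendant –CH2NH2: N on sp³ C, no adjacent C=O → amine.
–C(=O)–O–C with C on the carbonyl side → ester.
pendant –COOCH3: carbonyl C bonded to C and –OCH3 → ester.
pendant –CH2NH2: N on sp³ C, no adjacent C=O → amine.
pendant –C≡N: nitrile.
C–O–C with sp³ carbons on both sides and no adjacent C=O → ether.
–C(=O)OCH2CH3: carbonyl C bonded to C and to –OEt → ester.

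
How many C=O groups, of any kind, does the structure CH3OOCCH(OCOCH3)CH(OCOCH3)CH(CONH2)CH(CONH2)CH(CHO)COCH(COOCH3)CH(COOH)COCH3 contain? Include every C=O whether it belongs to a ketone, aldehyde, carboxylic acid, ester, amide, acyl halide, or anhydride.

10

CH3OOC: ester, 1 C=O (running total 1).
CH(OCOCH3): ester, 1 C=O (running total 2).
CH(OCOCH3): ester, 1 C=O (running total 3).
CH(CONH2): amide, 1 C=O (running total 4).
CH(CONH2): amide, 1 C=O (running total 5).
CH(CHO): aldehyde, 1 C=O (running total 6).
CO: ketone, 1 C=O (running total 7).
CH(COOCH3): ester, 1 C=O (running total 8).
CH(COOH): carboxylic acid, 1 C=O (running total 9).
CO: ketone, 1 C=O (running total 10).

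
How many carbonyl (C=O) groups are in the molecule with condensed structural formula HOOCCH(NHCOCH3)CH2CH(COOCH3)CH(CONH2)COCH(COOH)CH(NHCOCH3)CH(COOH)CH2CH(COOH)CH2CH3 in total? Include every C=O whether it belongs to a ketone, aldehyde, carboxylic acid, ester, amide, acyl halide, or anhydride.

HOOC: carboxylic acid, 1 C=O (running total 1).
CH(NHCOCH3): amide, 1 C=O (running total 2).
CH(COOCH3): ester, 1 C=O (running total 3).
CH(CONH2): amide, 1 C=O (running total 4).
CO: ketone, 1 C=O (running total 5).
CH(COOH): carboxylic acid, 1 C=O (running total 6).
CH(NHCOCH3): amide, 1 C=O (running total 7).
CH(COOH): carboxylic acid, 1 C=O (running total 8).
CH(COOH): carboxylic acid, 1 C=O (running total 9).

9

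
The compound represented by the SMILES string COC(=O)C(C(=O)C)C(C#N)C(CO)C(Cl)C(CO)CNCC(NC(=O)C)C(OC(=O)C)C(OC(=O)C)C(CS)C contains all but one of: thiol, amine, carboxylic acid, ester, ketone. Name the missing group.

carboxylic acid

ketone: present (CH(COCH3) — pendant –COCH3: carbonyl C bonded to two carbons → ketone).
thiol: present (CH(CH2SH) — pendant –CH2SH → thiol).
ester: present (CH3OOC — CH3O–C(=O)–: carbonyl C bonded to C and to –OCH3 → ester (not ketone + ether)).
amine: present (CH2NHCH2 — C–N–C with sp³ carbons and no adjacent C=O → amine (secondary)).
carboxylic acid: absent. In each of CH3OOC and CH(OCOCH3), the acyl oxygen is bonded to carbon (–O–C), not to H, so this is an ester. In CH(NHCOCH3), the carbonyl is bonded to nitrogen, not to –OH; that is an amide.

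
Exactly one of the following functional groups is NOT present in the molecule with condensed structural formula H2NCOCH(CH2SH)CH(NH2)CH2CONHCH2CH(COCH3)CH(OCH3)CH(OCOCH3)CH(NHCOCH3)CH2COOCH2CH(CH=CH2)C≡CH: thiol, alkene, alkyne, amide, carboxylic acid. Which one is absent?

carboxylic acid

alkyne: present (C≡CH — C≡C triple bond → alkyne).
alkene: present (CH(CH=CH2) — pendant –CH=CH2: C=C double bond → alkene).
amide: present (H2NCO — –C(=O)NH2: carbonyl C bonded to C and to N → amide (the N is not a separate amine)).
thiol: present (CH(CH2SH) — pendant –CH2SH → thiol).
carboxylic acid: absent. In each of CH(OCOCH3) and CH2COOCH2, the acyl oxygen is bonded to carbon (–O–C), not to H, so this is an ester. In each of H2NCO, CH2CONHCH2 and CH(NHCOCH3), the carbonyl is bonded to nitrogen, not to –OH; that is an amide.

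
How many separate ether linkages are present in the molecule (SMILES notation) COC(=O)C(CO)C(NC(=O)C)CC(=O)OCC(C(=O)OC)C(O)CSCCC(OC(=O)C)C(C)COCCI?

1

Working along the chain:
  CH3OOC: CH3O–C(=O)–: carbonyl C bonded to C and to –OCH3 → ester (not ketone + ether).
  CH(CH2OH): pendant –CH2OH on an sp³ backbone C → alcohol.
  CH(NHCOCH3): pendant –NHC(=O)CH3: N bonded to a carbonyl → amide (not amine).
  CH2COOCH2: –C(=O)–O–C with C on the carbonyl side → ester.
  CH(COOCH3): pendant –COOCH3: carbonyl C bonded to C and –OCH3 → ester.
  CH(OH): –OH on an sp³ carbon → alcohol (secondary).
  CH2SCH2: C–S–C linkage → sulfide (thioether).
  CH(OCOCH3): pendant –OC(=O)CH3: an acyloxy group → ester.
  CH2OCH2: C–O–C with sp³ carbons on both sides and no adjacent C=O → ether.
  CH2I: halogen on an sp³ carbon → alkyl halide.
Ether appears at: CH2OCH2 → 1.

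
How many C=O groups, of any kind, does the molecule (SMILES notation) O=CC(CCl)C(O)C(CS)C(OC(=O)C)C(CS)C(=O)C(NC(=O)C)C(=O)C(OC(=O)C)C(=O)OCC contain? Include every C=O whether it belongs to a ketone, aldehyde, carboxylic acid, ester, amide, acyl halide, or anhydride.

7

OHC: aldehyde, 1 C=O (running total 1).
CH(OCOCH3): ester, 1 C=O (running total 2).
CO: ketone, 1 C=O (running total 3).
CH(NHCOCH3): amide, 1 C=O (running total 4).
CO: ketone, 1 C=O (running total 5).
CH(OCOCH3): ester, 1 C=O (running total 6).
COOCH2CH3: ester, 1 C=O (running total 7).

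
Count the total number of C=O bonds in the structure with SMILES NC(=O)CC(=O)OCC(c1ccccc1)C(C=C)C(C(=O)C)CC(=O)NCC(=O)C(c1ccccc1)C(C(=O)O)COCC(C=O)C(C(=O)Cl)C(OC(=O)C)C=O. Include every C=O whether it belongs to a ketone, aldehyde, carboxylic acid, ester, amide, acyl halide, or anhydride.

H2NCO: amide, 1 C=O (running total 1).
CH2COOCH2: ester, 1 C=O (running total 2).
CH(COCH3): ketone, 1 C=O (running total 3).
CH2CONHCH2: amide, 1 C=O (running total 4).
CO: ketone, 1 C=O (running total 5).
CH(COOH): carboxylic acid, 1 C=O (running total 6).
CH(CHO): aldehyde, 1 C=O (running total 7).
CH(COCl): acyl halide, 1 C=O (running total 8).
CH(OCOCH3): ester, 1 C=O (running total 9).
CHO: aldehyde, 1 C=O (running total 10).

10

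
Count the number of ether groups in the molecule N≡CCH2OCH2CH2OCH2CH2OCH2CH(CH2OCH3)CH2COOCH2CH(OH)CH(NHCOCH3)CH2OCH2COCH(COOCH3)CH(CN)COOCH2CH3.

5

N≡C–: carbon triple-bonded to nitrogen → nitrile.
C–O–C with sp³ carbons on both sides and no adjacent C=O → ether.
C–O–C with sp³ carbons on both sides and no adjacent C=O → ether.
C–O–C with sp³ carbons on both sides and no adjacent C=O → ether.
pendant –CH2OCH3: C–O–C linkage → ether.
–C(=O)–O–C with C on the carbonyl side → ester.
–OH on an sp³ carbon → alcohol (secondary).
pendant –NHC(=O)CH3: N bonded to a carbonyl → amide (not amine).
C–O–C with sp³ carbons on both sides and no adjacent C=O → ether.
–C(=O)– with carbon on both sides → ketone.
pendant –COOCH3: carbonyl C bonded to C and –OCH3 → ester.
pendant –C≡N: nitrile.
–C(=O)OCH2CH3: carbonyl C bonded to C and to –OEt → ester.
Ether appears at: CH2OCH2, CH2OCH2, CH2OCH2, CH(CH2OCH3), CH2OCH2 → 5.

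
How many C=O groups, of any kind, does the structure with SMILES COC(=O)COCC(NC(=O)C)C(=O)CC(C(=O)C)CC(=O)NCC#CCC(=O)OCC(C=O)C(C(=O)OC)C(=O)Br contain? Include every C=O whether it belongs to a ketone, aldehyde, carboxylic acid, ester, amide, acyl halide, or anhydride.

CH3OOC: ester, 1 C=O (running total 1).
CH(NHCOCH3): amide, 1 C=O (running total 2).
CO: ketone, 1 C=O (running total 3).
CH(COCH3): ketone, 1 C=O (running total 4).
CH2CONHCH2: amide, 1 C=O (running total 5).
CH2COOCH2: ester, 1 C=O (running total 6).
CH(CHO): aldehyde, 1 C=O (running total 7).
CH(COOCH3): ester, 1 C=O (running total 8).
COBr: acyl halide, 1 C=O (running total 9).

9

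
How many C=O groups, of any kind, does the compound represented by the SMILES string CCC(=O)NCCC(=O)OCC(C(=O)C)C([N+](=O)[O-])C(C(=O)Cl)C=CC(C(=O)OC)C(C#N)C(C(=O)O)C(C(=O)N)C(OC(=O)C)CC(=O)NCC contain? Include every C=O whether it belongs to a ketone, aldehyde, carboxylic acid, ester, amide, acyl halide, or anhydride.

CH2CONHCH2: amide, 1 C=O (running total 1).
CH2COOCH2: ester, 1 C=O (running total 2).
CH(COCH3): ketone, 1 C=O (running total 3).
CH(COCl): acyl halide, 1 C=O (running total 4).
CH(COOCH3): ester, 1 C=O (running total 5).
CH(COOH): carboxylic acid, 1 C=O (running total 6).
CH(CONH2): amide, 1 C=O (running total 7).
CH(OCOCH3): ester, 1 C=O (running total 8).
CH2CONHCH2: amide, 1 C=O (running total 9).

9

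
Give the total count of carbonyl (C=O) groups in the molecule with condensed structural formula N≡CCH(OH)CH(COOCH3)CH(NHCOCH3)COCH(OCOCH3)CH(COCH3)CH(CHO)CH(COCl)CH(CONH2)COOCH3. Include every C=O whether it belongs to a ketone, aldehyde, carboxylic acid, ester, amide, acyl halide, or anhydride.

CH(COOCH3): ester, 1 C=O (running total 1).
CH(NHCOCH3): amide, 1 C=O (running total 2).
CO: ketone, 1 C=O (running total 3).
CH(OCOCH3): ester, 1 C=O (running total 4).
CH(COCH3): ketone, 1 C=O (running total 5).
CH(CHO): aldehyde, 1 C=O (running total 6).
CH(COCl): acyl halide, 1 C=O (running total 7).
CH(CONH2): amide, 1 C=O (running total 8).
COOCH3: ester, 1 C=O (running total 9).

9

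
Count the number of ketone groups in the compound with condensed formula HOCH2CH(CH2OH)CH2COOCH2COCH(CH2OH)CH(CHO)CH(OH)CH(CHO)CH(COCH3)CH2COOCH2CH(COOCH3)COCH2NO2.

3

HO– on an sp³ carbon → alcohol.
pendant –CH2OH on an sp³ backbone C → alcohol.
–C(=O)–O–C with C on the carbonyl side → ester.
–C(=O)– with carbon on both sides → ketone.
pendant –CH2OH on an sp³ backbone C → alcohol.
pendant –CHO: carbonyl C bonded to C and H → aldehyde.
–OH on an sp³ carbon → alcohol (secondary).
pendant –CHO: carbonyl C bonded to C and H → aldehyde.
pendant –COCH3: carbonyl C bonded to two carbons → ketone.
–C(=O)–O–C with C on the carbonyl side → ester.
pendant –COOCH3: carbonyl C bonded to C and –OCH3 → ester.
–C(=O)– with carbon on both sides → ketone.
–NO2 on carbon → nitro group.
Ketone appears at: CO, CH(COCH3), CO → 3.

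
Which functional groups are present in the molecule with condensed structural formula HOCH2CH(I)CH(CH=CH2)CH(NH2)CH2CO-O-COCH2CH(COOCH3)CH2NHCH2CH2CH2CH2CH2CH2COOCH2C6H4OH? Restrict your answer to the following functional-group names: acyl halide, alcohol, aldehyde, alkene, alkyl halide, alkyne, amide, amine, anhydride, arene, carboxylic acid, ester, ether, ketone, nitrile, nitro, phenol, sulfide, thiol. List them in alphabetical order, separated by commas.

HO– on an sp³ carbon → alcohol.
halogen on an sp³ carbon → alkyl halide.
pendant –CH=CH2: C=C double bond → alkene.
–NH2 on an sp³ carbon with no adjacent C=O → amine.
two acyl groups sharing one oxygen, –C(=O)–O–C(=O)– → anhydride.
pendant –COOCH3: carbonyl C bonded to C and –OCH3 → ester.
C–N–C with sp³ carbons and no adjacent C=O → amine (secondary).
–C(=O)–O–C with C on the carbonyl side → ester.
–OH attached directly to an aromatic ring → phenol (not alcohol); the ring itself is an arene.

alcohol, alkene, alkyl halide, amine, anhydride, arene, ester, phenol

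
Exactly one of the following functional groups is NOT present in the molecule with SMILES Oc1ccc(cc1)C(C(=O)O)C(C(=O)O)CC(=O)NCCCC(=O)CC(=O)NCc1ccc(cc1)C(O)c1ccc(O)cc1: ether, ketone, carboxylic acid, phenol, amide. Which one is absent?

phenol: present (HOC6H4 — –OH attached directly to an aromatic ring → phenol (not alcohol); the ring itself is an arene).
carboxylic acid: present (CH(COOH) — pendant –COOH: carbonyl C bonded to C and –OH → carboxylic acid).
amide: present (CH2CONHCH2 — –C(=O)–N– linkage → amide (the N is not an amine)).
ketone: present (CO — –C(=O)– with carbon on both sides → ketone).
ether: no segment matches this pattern.

ether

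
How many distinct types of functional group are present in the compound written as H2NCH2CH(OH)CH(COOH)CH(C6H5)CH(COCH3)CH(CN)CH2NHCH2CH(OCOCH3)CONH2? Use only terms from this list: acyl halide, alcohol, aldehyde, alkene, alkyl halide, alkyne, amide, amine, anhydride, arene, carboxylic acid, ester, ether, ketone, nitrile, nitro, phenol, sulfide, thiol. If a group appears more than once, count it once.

8

Working along the chain:
  H2NCH2: –NH2 on an sp³ carbon with no adjacent C=O → amine.
  CH(OH): –OH on an sp³ carbon → alcohol (secondary).
  CH(COOH): pendant –COOH: carbonyl C bonded to C and –OH → carboxylic acid.
  CH(C6H5): pendant –C6H5: benzene ring → arene.
  CH(COCH3): pendant –COCH3: carbonyl C bonded to two carbons → ketone.
  CH(CN): pendant –C≡N: nitrile.
  CH2NHCH2: C–N–C with sp³ carbons and no adjacent C=O → amine (secondary).
  CH(OCOCH3): pendant –OC(=O)CH3: an acyloxy group → ester.
  CONH2: –C(=O)NH2: carbonyl C bonded to C and to N → amide (the N is not a separate amine).
Distinct types present: alcohol, amide, amine, arene, carboxylic acid, ester, ketone, nitrile.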